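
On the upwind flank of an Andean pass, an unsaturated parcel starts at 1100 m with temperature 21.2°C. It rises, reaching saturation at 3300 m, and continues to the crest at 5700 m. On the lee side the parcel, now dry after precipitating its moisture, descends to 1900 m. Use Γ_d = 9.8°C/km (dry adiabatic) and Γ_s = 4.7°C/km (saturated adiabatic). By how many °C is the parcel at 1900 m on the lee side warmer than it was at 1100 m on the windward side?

+4.4°C

1100–3300 m, dry: Δz = 2.2 km ⇒ ΔT = -21.56°C; T = -0.36°C
3300–5700 m, saturated: Δz = 2.4 km ⇒ ΔT = -11.28°C; T = -11.64°C
5700–1900 m, dry descent: Δz = 3.8 km ⇒ ΔT = +37.24°C; T = 25.6°C
Net change vs windward start: 25.6 − 21.2 = +4.4°C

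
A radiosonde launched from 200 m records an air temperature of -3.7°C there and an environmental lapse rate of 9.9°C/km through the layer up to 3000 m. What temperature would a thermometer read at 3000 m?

From 200 m to 3000 m (environmental): cools by 9.9 × 2.8 = 27.72°C, giving -31.42°C.

-31.42°C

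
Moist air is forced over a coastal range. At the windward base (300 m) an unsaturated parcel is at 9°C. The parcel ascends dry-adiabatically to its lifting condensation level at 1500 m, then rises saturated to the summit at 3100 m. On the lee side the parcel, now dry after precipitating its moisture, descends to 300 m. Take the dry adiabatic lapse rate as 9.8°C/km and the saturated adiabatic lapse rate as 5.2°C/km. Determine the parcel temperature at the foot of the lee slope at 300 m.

16.36°C

From 300 m to 1500 m (dry): cools by 9.8 × 1.2 = 11.76°C, giving -2.76°C.
From 1500 m to 3100 m (saturated): cools by 5.2 × 1.6 = 8.32°C, giving -11.08°C.
From 3100 m to 300 m (dry descent): warms by 9.8 × 2.8 = 27.44°C, giving 16.36°C.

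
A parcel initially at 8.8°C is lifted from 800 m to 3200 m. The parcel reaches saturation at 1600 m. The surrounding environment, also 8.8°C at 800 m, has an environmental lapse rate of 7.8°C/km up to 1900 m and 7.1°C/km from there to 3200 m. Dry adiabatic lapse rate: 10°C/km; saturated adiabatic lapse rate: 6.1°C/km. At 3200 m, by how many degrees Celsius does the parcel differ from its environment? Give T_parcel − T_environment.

+0.05°C (parcel warmer than environment)

Parcel:
  From 800 m to 1600 m (dry): cools by 10 × 0.8 = 8°C, giving 0.8°C.
  From 1600 m to 3200 m (saturated): cools by 6.1 × 1.6 = 9.76°C, giving -8.96°C.
Environment:
  From 800 m to 1900 m (environment, lower layer): cools by 7.8 × 1.1 = 8.58°C, giving 0.22°C.
  From 1900 m to 3200 m (environment, upper layer): cools by 7.1 × 1.3 = 9.23°C, giving -9.01°C.
T_parcel − T_env = -8.96 − (-9.01) = +0.05°C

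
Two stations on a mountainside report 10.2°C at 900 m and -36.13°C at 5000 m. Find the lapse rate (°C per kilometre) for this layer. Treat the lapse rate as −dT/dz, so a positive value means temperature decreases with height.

11.3°C/km

Γ = −ΔT/Δz = (10.2 − (-36.13)) / (5000 − 900) m
  = 46.33°C / 4.1 km = 11.3°C/km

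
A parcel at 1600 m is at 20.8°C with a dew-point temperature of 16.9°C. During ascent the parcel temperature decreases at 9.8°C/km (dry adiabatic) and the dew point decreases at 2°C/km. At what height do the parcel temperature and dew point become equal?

T and T_d converge at 9.8 − 2 = 7.8°C per km
Height above start = (20.8 − 16.9) / 7.8 = 0.5 km
LCL altitude = 1600 m + 500 m = 2100 m

2100 m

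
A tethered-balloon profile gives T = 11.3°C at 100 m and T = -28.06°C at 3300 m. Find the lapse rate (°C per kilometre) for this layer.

12.3°C/km

Γ = −ΔT/Δz = (11.3 − (-28.06)) / (3300 − 100) m
  = 39.36°C / 3.2 km = 12.3°C/km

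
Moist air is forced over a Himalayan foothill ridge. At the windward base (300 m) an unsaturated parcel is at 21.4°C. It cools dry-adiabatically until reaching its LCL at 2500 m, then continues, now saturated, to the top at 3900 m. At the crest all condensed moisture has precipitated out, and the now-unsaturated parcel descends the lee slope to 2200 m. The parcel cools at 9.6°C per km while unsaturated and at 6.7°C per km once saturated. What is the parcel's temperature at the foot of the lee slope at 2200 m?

Dry to 2500 m: -9.6 × 2.2 km = -21.12°C, so T = 0.28°C.
Saturated to 3900 m: -6.7 × 1.4 km = -9.38°C, so T = -9.1°C.
Dry descent to 2200 m: +9.6 × 1.7 km = +16.32°C, so T = 7.22°C.

7.22°C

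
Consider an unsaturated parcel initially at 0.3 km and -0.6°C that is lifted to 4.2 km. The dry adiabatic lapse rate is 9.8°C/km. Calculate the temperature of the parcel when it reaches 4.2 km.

-38.82°C

From 300 m to 4200 m (dry adiabatic): cools by 9.8 × 3.9 = 38.22°C, giving -38.82°C.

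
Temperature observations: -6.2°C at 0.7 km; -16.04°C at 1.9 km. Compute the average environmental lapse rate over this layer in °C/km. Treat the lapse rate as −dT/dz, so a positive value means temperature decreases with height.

Γ = −ΔT/Δz = (-6.2 − (-16.04)) / (1900 − 700) m
  = 9.84°C / 1.2 km = 8.2°C/km

8.2°C/km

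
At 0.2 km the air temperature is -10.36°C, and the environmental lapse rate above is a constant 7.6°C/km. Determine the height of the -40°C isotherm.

Height above start = (-10.36 − (-40)) / 7.6 = 3.9 km
Altitude = 200 m + 3900 m = 4100 m

4.1 km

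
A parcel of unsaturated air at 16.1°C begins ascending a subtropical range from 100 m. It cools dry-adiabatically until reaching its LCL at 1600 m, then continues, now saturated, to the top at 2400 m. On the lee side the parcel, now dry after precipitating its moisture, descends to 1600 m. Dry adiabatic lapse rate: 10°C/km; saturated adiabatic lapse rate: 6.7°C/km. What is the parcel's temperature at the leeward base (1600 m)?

100–1600 m, dry: Δz = 1.5 km ⇒ ΔT = -15°C; T = 1.1°C
1600–2400 m, saturated: Δz = 0.8 km ⇒ ΔT = -5.36°C; T = -4.26°C
2400–1600 m, dry descent: Δz = 0.8 km ⇒ ΔT = +8°C; T = 3.74°C

3.74°C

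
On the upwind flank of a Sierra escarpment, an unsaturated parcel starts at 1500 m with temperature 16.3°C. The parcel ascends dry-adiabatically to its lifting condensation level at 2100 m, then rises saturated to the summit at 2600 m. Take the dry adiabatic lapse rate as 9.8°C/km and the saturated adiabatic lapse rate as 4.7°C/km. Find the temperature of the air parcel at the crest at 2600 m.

1500–2100 m, dry: Δz = 0.6 km ⇒ ΔT = -5.88°C; T = 10.42°C
2100–2600 m, saturated: Δz = 0.5 km ⇒ ΔT = -2.35°C; T = 8.07°C

8.07°C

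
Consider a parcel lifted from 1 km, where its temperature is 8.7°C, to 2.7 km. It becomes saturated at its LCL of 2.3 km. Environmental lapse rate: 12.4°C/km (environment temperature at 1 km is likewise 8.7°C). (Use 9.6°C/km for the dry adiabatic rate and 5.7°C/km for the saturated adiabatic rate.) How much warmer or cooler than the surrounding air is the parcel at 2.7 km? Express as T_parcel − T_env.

+6.32°C (parcel warmer than environment)

Parcel:
  Dry to 2300 m: -9.6 × 1.3 km = -12.48°C, so T = -3.78°C.
  Saturated to 2700 m: -5.7 × 0.4 km = -2.28°C, so T = -6.06°C.
Environment:
  Environment to 2700 m: -12.4 × 1.7 km = -21.08°C, so T = -12.38°C.
T_parcel − T_env = -6.06 − (-12.38) = +6.32°C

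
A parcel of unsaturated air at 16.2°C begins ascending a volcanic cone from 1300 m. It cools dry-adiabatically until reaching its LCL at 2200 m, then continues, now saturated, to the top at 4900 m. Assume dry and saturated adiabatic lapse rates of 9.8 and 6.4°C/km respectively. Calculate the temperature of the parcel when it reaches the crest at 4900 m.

-9.9°C

Dry to 2200 m: -9.8 × 0.9 km = -8.82°C, so T = 7.38°C.
Saturated to 4900 m: -6.4 × 2.7 km = -17.28°C, so T = -9.9°C.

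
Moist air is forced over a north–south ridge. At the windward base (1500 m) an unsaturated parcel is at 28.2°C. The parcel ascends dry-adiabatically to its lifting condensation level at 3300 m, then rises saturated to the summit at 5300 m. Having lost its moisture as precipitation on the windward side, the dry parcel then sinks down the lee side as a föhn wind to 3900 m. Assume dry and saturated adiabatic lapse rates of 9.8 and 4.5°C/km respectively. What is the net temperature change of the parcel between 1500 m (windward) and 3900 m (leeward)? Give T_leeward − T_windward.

-12.92°C

1500–3300 m, dry: Δz = 1.8 km ⇒ ΔT = -17.64°C; T = 10.56°C
3300–5300 m, saturated: Δz = 2 km ⇒ ΔT = -9°C; T = 1.56°C
5300–3900 m, dry descent: Δz = 1.4 km ⇒ ΔT = +13.72°C; T = 15.28°C
Net change vs windward start: 15.28 − 28.2 = -12.92°C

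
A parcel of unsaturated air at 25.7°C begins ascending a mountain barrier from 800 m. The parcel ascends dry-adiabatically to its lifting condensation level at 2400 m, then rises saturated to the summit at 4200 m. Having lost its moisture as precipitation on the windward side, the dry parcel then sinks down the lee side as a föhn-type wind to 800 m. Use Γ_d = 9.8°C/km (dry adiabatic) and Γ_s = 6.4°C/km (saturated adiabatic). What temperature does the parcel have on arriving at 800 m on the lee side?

Dry to 2400 m: -9.8 × 1.6 km = -15.68°C, so T = 10.02°C.
Saturated to 4200 m: -6.4 × 1.8 km = -11.52°C, so T = -1.5°C.
Dry descent to 800 m: +9.8 × 3.4 km = +33.32°C, so T = 31.82°C.

31.82°C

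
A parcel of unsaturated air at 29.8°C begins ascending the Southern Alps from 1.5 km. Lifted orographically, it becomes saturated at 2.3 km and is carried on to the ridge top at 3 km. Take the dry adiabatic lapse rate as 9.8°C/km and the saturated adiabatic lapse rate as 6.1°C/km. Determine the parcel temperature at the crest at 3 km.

1500–2300 m, dry: Δz = 0.8 km ⇒ ΔT = -7.84°C; T = 21.96°C
2300–3000 m, saturated: Δz = 0.7 km ⇒ ΔT = -4.27°C; T = 17.69°C

17.69°C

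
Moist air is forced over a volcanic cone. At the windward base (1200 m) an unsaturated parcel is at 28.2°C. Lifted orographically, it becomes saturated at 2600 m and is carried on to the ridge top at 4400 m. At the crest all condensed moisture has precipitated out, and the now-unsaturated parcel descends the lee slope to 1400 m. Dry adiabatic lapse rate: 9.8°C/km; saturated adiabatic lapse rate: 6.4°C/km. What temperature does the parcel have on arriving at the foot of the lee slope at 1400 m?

Dry to 2600 m: -9.8 × 1.4 km = -13.72°C, so T = 14.48°C.
Saturated to 4400 m: -6.4 × 1.8 km = -11.52°C, so T = 2.96°C.
Dry descent to 1400 m: +9.8 × 3 km = +29.4°C, so T = 32.36°C.

32.36°C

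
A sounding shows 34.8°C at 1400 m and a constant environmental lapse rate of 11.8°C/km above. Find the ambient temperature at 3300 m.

From 1400 m to 3300 m (environmental): cools by 11.8 × 1.9 = 22.42°C, giving 12.38°C.

12.38°C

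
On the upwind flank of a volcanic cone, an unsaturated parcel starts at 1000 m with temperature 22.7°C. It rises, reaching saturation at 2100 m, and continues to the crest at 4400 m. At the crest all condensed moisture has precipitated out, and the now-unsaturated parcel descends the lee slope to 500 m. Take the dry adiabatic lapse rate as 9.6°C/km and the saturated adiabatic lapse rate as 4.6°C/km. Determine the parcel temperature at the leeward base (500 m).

39°C

From 1000 m to 2100 m (dry): cools by 9.6 × 1.1 = 10.56°C, giving 12.14°C.
From 2100 m to 4400 m (saturated): cools by 4.6 × 2.3 = 10.58°C, giving 1.56°C.
From 4400 m to 500 m (dry descent): warms by 9.6 × 3.9 = 37.44°C, giving 39°C.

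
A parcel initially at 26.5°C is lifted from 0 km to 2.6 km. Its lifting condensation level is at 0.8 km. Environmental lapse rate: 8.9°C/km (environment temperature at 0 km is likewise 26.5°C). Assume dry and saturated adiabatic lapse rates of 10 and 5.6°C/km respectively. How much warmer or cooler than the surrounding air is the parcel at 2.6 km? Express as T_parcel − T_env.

+5.06°C (parcel warmer than environment)

Parcel:
  From 0 m to 800 m (dry): cools by 10 × 0.8 = 8°C, giving 18.5°C.
  From 800 m to 2600 m (saturated): cools by 5.6 × 1.8 = 10.08°C, giving 8.42°C.
Environment:
  From 0 m to 2600 m (environment): cools by 8.9 × 2.6 = 23.14°C, giving 3.36°C.
T_parcel − T_env = 8.42 − 3.36 = +5.06°C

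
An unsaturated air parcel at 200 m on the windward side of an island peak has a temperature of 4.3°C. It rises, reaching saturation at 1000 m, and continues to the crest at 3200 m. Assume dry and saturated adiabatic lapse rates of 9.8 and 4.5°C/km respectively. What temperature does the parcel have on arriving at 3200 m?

200–1000 m, dry: Δz = 0.8 km ⇒ ΔT = -7.84°C; T = -3.54°C
1000–3200 m, saturated: Δz = 2.2 km ⇒ ΔT = -9.9°C; T = -13.44°C

-13.44°C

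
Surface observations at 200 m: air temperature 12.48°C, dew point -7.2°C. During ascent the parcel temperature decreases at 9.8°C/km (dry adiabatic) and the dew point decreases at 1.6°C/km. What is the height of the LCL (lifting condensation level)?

2600 m

T and T_d converge at 9.8 − 1.6 = 8.2°C per km
Height above start = (12.48 − (-7.2)) / 8.2 = 2.4 km
LCL altitude = 200 m + 2400 m = 2600 m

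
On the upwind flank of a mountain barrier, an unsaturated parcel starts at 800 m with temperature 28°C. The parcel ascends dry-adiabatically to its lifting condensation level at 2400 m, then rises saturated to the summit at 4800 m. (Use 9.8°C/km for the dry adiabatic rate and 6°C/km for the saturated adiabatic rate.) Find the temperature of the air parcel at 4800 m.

From 800 m to 2400 m (dry): cools by 9.8 × 1.6 = 15.68°C, giving 12.32°C.
From 2400 m to 4800 m (saturated): cools by 6 × 2.4 = 14.4°C, giving -2.08°C.

-2.08°C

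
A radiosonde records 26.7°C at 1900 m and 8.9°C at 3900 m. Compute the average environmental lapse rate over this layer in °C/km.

Γ = −ΔT/Δz = (26.7 − 8.9) / (3900 − 1900) m
  = 17.8°C / 2 km = 8.9°C/km

8.9°C/km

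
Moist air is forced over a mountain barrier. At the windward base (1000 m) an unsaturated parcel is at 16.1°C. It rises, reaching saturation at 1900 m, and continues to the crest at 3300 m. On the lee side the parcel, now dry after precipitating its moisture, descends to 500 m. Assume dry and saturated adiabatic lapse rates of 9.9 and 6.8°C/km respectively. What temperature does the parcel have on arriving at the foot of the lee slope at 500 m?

Dry to 1900 m: -9.9 × 0.9 km = -8.91°C, so T = 7.19°C.
Saturated to 3300 m: -6.8 × 1.4 km = -9.52°C, so T = -2.33°C.
Dry descent to 500 m: +9.9 × 2.8 km = +27.72°C, so T = 25.39°C.

25.39°C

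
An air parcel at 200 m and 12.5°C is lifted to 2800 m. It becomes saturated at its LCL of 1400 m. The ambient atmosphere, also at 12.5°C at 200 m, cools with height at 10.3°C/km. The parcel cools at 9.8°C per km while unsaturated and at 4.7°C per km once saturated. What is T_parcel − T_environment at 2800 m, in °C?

+8.44°C (parcel warmer than environment)

Parcel:
  200–1400 m, dry: Δz = 1.2 km ⇒ ΔT = -11.76°C; T = 0.74°C
  1400–2800 m, saturated: Δz = 1.4 km ⇒ ΔT = -6.58°C; T = -5.84°C
Environment:
  200–2800 m, environment: Δz = 2.6 km ⇒ ΔT = -26.78°C; T = -14.28°C
T_parcel − T_env = -5.84 − (-14.28) = +8.44°C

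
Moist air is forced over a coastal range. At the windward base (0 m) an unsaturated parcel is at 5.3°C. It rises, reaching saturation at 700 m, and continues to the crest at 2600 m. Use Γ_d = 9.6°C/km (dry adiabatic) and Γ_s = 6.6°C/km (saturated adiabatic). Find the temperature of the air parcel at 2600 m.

-13.96°C

0 → 700 m (dry, 9.6°C/km): ΔT = -9.6 × 0.7 = -6.72°C → T = -1.42°C
700 → 2600 m (saturated, 6.6°C/km): ΔT = -6.6 × 1.9 = -12.54°C → T = -13.96°C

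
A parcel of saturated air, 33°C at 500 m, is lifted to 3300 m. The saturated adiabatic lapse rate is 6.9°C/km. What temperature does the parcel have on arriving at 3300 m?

500 → 3300 m (saturated adiabatic, 6.9°C/km): ΔT = -6.9 × 2.8 = -19.32°C → T = 13.68°C

13.68°C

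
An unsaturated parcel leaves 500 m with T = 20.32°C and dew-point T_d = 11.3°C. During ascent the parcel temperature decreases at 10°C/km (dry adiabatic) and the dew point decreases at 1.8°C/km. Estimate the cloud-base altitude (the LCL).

T and T_d converge at 10 − 1.8 = 8.2°C per km
Height above start = (20.32 − 11.3) / 8.2 = 1.1 km
LCL altitude = 500 m + 1100 m = 1600 m

1600 m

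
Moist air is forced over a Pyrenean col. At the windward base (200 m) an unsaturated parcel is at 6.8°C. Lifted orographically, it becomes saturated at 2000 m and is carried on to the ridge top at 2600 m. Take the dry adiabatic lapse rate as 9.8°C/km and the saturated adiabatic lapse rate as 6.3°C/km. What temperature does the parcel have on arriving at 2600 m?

200 → 2000 m (dry, 9.8°C/km): ΔT = -9.8 × 1.8 = -17.64°C → T = -10.84°C
2000 → 2600 m (saturated, 6.3°C/km): ΔT = -6.3 × 0.6 = -3.78°C → T = -14.62°C

-14.62°C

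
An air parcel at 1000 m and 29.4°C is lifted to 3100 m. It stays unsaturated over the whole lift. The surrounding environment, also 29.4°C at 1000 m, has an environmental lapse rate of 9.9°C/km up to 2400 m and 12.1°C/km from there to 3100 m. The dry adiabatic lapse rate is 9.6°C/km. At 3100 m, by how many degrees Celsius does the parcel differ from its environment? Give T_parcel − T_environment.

+2.17°C (parcel warmer than environment)

Parcel:
  Dry to 3100 m: -9.6 × 2.1 km = -20.16°C, so T = 9.24°C.
Environment:
  Environment, lower layer to 2400 m: -9.9 × 1.4 km = -13.86°C, so T = 15.54°C.
  Environment, upper layer to 3100 m: -12.1 × 0.7 km = -8.47°C, so T = 7.07°C.
T_parcel − T_env = 9.24 − 7.07 = +2.17°C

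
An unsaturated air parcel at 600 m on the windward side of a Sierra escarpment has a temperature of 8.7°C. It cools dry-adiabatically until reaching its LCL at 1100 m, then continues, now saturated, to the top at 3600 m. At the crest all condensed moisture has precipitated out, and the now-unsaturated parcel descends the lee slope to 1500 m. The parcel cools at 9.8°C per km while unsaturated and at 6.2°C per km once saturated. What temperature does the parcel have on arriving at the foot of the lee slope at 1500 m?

From 600 m to 1100 m (dry): cools by 9.8 × 0.5 = 4.9°C, giving 3.8°C.
From 1100 m to 3600 m (saturated): cools by 6.2 × 2.5 = 15.5°C, giving -11.7°C.
From 3600 m to 1500 m (dry descent): warms by 9.8 × 2.1 = 20.58°C, giving 8.88°C.

8.88°C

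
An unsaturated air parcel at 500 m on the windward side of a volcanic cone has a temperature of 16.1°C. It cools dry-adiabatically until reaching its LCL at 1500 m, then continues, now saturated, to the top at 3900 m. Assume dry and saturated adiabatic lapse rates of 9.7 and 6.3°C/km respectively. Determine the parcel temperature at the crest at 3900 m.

500–1500 m, dry: Δz = 1 km ⇒ ΔT = -9.7°C; T = 6.4°C
1500–3900 m, saturated: Δz = 2.4 km ⇒ ΔT = -15.12°C; T = -8.72°C

-8.72°C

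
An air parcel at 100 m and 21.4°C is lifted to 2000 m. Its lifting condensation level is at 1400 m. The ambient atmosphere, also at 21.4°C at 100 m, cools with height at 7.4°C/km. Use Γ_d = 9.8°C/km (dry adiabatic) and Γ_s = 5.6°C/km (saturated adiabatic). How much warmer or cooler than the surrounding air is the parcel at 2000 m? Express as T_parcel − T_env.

-2.04°C (parcel cooler than environment)

Parcel:
  From 100 m to 1400 m (dry): cools by 9.8 × 1.3 = 12.74°C, giving 8.66°C.
  From 1400 m to 2000 m (saturated): cools by 5.6 × 0.6 = 3.36°C, giving 5.3°C.
Environment:
  From 100 m to 2000 m (environment): cools by 7.4 × 1.9 = 14.06°C, giving 7.34°C.
T_parcel − T_env = 5.3 − 7.34 = -2.04°C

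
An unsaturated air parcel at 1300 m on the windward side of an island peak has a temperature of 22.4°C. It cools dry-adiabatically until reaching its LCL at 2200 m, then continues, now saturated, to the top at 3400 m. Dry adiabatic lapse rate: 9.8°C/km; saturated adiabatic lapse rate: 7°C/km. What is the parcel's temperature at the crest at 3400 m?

5.18°C

Dry to 2200 m: -9.8 × 0.9 km = -8.82°C, so T = 13.58°C.
Saturated to 3400 m: -7 × 1.2 km = -8.4°C, so T = 5.18°C.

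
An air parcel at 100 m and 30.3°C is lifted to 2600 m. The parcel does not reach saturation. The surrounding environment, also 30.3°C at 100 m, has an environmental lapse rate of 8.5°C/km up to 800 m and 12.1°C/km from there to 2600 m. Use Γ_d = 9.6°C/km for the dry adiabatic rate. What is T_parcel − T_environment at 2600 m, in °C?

Parcel:
  From 100 m to 2600 m (dry): cools by 9.6 × 2.5 = 24°C, giving 6.3°C.
Environment:
  From 100 m to 800 m (environment, lower layer): cools by 8.5 × 0.7 = 5.95°C, giving 24.35°C.
  From 800 m to 2600 m (environment, upper layer): cools by 12.1 × 1.8 = 21.78°C, giving 2.57°C.
T_parcel − T_env = 6.3 − 2.57 = +3.73°C

+3.73°C (parcel warmer than environment)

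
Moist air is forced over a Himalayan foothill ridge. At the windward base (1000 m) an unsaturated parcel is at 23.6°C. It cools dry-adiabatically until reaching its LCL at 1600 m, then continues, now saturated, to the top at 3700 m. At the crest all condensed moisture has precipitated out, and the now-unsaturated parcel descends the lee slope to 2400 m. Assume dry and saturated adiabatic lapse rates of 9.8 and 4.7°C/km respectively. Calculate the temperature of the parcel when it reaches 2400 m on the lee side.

From 1000 m to 1600 m (dry): cools by 9.8 × 0.6 = 5.88°C, giving 17.72°C.
From 1600 m to 3700 m (saturated): cools by 4.7 × 2.1 = 9.87°C, giving 7.85°C.
From 3700 m to 2400 m (dry descent): warms by 9.8 × 1.3 = 12.74°C, giving 20.59°C.

20.59°C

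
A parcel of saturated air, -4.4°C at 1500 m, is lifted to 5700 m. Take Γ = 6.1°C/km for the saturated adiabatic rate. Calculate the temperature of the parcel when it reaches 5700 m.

-30.02°C

1500 → 5700 m (saturated adiabatic, 6.1°C/km): ΔT = -6.1 × 4.2 = -25.62°C → T = -30.02°C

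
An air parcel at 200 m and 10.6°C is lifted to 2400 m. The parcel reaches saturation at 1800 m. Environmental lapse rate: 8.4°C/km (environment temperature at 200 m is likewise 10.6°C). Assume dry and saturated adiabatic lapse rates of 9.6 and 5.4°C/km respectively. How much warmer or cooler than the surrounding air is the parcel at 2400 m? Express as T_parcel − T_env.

Parcel:
  200 → 1800 m (dry, 9.6°C/km): ΔT = -9.6 × 1.6 = -15.36°C → T = -4.76°C
  1800 → 2400 m (saturated, 5.4°C/km): ΔT = -5.4 × 0.6 = -3.24°C → T = -8°C
Environment:
  200 → 2400 m (environment, 8.4°C/km): ΔT = -8.4 × 2.2 = -18.48°C → T = -7.88°C
T_parcel − T_env = -8 − (-7.88) = -0.12°C

-0.12°C (parcel cooler than environment)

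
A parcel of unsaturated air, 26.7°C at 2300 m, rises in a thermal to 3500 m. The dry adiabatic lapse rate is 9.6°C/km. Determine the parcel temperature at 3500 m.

15.18°C

Dry adiabatic to 3500 m: -9.6 × 1.2 km = -11.52°C, so T = 15.18°C.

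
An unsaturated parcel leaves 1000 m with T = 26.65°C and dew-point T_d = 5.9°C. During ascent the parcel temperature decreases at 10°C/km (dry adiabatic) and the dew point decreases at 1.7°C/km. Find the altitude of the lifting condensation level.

T and T_d converge at 10 − 1.7 = 8.3°C per km
Height above start = (26.65 − 5.9) / 8.3 = 2.5 km
LCL altitude = 1000 m + 2500 m = 3500 m

3500 m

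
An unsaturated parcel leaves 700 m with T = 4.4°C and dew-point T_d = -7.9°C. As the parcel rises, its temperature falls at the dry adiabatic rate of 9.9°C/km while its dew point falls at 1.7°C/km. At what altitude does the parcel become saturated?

T and T_d converge at 9.9 − 1.7 = 8.2°C per km
Height above start = (4.4 − (-7.9)) / 8.2 = 1.5 km
LCL altitude = 700 m + 1500 m = 2200 m

2200 m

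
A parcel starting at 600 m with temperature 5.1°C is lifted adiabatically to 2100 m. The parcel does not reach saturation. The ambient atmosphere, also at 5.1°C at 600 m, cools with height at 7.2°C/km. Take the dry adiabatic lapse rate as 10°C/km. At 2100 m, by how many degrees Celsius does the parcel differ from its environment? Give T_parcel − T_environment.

Parcel:
  From 600 m to 2100 m (dry): cools by 10 × 1.5 = 15°C, giving -9.9°C.
Environment:
  From 600 m to 2100 m (environment): cools by 7.2 × 1.5 = 10.8°C, giving -5.7°C.
T_parcel − T_env = -9.9 − (-5.7) = -4.2°C

-4.2°C (parcel cooler than environment)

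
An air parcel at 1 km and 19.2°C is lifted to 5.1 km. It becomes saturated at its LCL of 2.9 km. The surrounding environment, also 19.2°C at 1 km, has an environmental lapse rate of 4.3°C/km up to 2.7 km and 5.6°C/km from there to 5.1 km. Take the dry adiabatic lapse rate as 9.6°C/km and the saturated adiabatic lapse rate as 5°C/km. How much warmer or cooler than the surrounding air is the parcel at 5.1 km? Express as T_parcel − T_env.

Parcel:
  From 1000 m to 2900 m (dry): cools by 9.6 × 1.9 = 18.24°C, giving 0.96°C.
  From 2900 m to 5100 m (saturated): cools by 5 × 2.2 = 11°C, giving -10.04°C.
Environment:
  From 1000 m to 2700 m (environment, lower layer): cools by 4.3 × 1.7 = 7.31°C, giving 11.89°C.
  From 2700 m to 5100 m (environment, upper layer): cools by 5.6 × 2.4 = 13.44°C, giving -1.55°C.
T_parcel − T_env = -10.04 − (-1.55) = -8.49°C

-8.49°C (parcel cooler than environment)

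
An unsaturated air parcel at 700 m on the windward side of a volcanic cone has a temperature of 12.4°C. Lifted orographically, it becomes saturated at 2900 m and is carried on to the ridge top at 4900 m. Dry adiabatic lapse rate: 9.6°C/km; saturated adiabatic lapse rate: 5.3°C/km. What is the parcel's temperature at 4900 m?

700–2900 m, dry: Δz = 2.2 km ⇒ ΔT = -21.12°C; T = -8.72°C
2900–4900 m, saturated: Δz = 2 km ⇒ ΔT = -10.6°C; T = -19.32°C

-19.32°C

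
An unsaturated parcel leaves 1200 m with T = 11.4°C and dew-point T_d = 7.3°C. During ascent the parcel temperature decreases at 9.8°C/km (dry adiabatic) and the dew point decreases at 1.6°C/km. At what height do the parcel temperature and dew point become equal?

T and T_d converge at 9.8 − 1.6 = 8.2°C per km
Height above start = (11.4 − 7.3) / 8.2 = 0.5 km
LCL altitude = 1200 m + 500 m = 1700 m

1700 m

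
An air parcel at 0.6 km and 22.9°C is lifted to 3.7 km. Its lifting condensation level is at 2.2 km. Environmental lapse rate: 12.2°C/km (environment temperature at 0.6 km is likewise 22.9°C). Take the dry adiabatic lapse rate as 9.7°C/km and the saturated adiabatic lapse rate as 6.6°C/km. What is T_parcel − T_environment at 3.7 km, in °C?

Parcel:
  From 600 m to 2200 m (dry): cools by 9.7 × 1.6 = 15.52°C, giving 7.38°C.
  From 2200 m to 3700 m (saturated): cools by 6.6 × 1.5 = 9.9°C, giving -2.52°C.
Environment:
  From 600 m to 3700 m (environment): cools by 12.2 × 3.1 = 37.82°C, giving -14.92°C.
T_parcel − T_env = -2.52 − (-14.92) = +12.4°C

+12.4°C (parcel warmer than environment)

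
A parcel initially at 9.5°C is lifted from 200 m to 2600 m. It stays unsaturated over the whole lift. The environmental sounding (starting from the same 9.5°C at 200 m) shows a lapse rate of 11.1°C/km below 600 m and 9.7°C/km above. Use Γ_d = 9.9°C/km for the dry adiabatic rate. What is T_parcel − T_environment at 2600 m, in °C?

+0.08°C (parcel warmer than environment)

Parcel:
  From 200 m to 2600 m (dry): cools by 9.9 × 2.4 = 23.76°C, giving -14.26°C.
Environment:
  From 200 m to 600 m (environment, lower layer): cools by 11.1 × 0.4 = 4.44°C, giving 5.06°C.
  From 600 m to 2600 m (environment, upper layer): cools by 9.7 × 2 = 19.4°C, giving -14.34°C.
T_parcel − T_env = -14.26 − (-14.34) = +0.08°C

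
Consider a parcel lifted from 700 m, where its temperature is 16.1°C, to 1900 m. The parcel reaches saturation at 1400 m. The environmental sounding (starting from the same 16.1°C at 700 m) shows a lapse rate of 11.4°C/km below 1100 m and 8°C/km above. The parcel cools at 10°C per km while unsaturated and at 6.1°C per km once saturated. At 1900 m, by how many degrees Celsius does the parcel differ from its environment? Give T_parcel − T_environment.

Parcel:
  Dry to 1400 m: -10 × 0.7 km = -7°C, so T = 9.1°C.
  Saturated to 1900 m: -6.1 × 0.5 km = -3.05°C, so T = 6.05°C.
Environment:
  Environment, lower layer to 1100 m: -11.4 × 0.4 km = -4.56°C, so T = 11.54°C.
  Environment, upper layer to 1900 m: -8 × 0.8 km = -6.4°C, so T = 5.14°C.
T_parcel − T_env = 6.05 − 5.14 = +0.91°C

+0.91°C (parcel warmer than environment)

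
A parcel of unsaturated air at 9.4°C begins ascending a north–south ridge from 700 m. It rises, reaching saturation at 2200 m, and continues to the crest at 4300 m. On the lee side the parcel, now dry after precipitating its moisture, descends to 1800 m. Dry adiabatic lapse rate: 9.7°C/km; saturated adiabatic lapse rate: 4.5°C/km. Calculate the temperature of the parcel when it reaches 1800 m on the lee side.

700 → 2200 m (dry, 9.7°C/km): ΔT = -9.7 × 1.5 = -14.55°C → T = -5.15°C
2200 → 4300 m (saturated, 4.5°C/km): ΔT = -4.5 × 2.1 = -9.45°C → T = -14.6°C
4300 → 1800 m (dry descent, 9.7°C/km): ΔT = +9.7 × 2.5 = +24.25°C → T = 9.65°C

9.65°C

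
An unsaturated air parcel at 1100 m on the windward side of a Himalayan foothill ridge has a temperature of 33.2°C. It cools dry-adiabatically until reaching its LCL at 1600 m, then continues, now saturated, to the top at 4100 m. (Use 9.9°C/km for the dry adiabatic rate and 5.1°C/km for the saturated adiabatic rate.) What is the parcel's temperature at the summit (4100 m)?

1100–1600 m, dry: Δz = 0.5 km ⇒ ΔT = -4.95°C; T = 28.25°C
1600–4100 m, saturated: Δz = 2.5 km ⇒ ΔT = -12.75°C; T = 15.5°C

15.5°C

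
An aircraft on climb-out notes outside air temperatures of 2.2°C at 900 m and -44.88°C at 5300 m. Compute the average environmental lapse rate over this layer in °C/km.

Γ = −ΔT/Δz = (2.2 − (-44.88)) / (5300 − 900) m
  = 47.08°C / 4.4 km = 10.7°C/km

10.7°C/km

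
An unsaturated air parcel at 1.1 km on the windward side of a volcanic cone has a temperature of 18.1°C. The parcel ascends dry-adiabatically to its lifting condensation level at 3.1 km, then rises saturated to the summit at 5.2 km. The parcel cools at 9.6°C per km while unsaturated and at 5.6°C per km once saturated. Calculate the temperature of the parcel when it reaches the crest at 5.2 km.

-12.86°C

1100 → 3100 m (dry, 9.6°C/km): ΔT = -9.6 × 2 = -19.2°C → T = -1.1°C
3100 → 5200 m (saturated, 5.6°C/km): ΔT = -5.6 × 2.1 = -11.76°C → T = -12.86°C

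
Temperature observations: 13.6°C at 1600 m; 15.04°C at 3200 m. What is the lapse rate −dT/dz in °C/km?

-0.9°C/km

Γ = −ΔT/Δz = (13.6 − 15.04) / (3200 − 1600) m
  = -1.44°C / 1.6 km = -0.9°C/km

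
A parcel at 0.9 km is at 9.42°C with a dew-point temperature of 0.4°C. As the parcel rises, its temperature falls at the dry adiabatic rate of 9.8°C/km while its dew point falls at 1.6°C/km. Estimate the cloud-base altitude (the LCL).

T and T_d converge at 9.8 − 1.6 = 8.2°C per km
Height above start = (9.42 − 0.4) / 8.2 = 1.1 km
LCL altitude = 900 m + 1100 m = 2000 m

2 km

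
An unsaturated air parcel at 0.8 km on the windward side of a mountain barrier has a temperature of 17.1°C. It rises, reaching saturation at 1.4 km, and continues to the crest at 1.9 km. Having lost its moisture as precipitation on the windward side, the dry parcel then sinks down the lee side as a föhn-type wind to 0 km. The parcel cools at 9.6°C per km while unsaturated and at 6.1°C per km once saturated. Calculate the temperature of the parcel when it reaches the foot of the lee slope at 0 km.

800–1400 m, dry: Δz = 0.6 km ⇒ ΔT = -5.76°C; T = 11.34°C
1400–1900 m, saturated: Δz = 0.5 km ⇒ ΔT = -3.05°C; T = 8.29°C
1900–0 m, dry descent: Δz = 1.9 km ⇒ ΔT = +18.24°C; T = 26.53°C

26.53°C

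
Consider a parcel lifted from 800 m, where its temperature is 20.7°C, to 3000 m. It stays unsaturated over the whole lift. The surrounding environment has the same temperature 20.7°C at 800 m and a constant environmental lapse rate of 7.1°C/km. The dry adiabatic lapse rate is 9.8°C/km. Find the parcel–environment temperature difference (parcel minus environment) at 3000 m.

Parcel:
  800–3000 m, dry: Δz = 2.2 km ⇒ ΔT = -21.56°C; T = -0.86°C
Environment:
  800–3000 m, environment: Δz = 2.2 km ⇒ ΔT = -15.62°C; T = 5.08°C
T_parcel − T_env = -0.86 − 5.08 = -5.94°C

-5.94°C (parcel cooler than environment)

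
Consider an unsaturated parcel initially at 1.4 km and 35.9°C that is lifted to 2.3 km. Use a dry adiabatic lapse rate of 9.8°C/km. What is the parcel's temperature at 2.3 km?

Dry adiabatic to 2300 m: -9.8 × 0.9 km = -8.82°C, so T = 27.08°C.

27.08°C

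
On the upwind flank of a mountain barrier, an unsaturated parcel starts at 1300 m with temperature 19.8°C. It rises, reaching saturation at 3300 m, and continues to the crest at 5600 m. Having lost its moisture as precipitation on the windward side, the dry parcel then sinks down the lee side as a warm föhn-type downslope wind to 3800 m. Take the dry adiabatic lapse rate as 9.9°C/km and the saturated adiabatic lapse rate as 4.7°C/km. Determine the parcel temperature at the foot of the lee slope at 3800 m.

7.01°C

1300 → 3300 m (dry, 9.9°C/km): ΔT = -9.9 × 2 = -19.8°C → T = 0°C
3300 → 5600 m (saturated, 4.7°C/km): ΔT = -4.7 × 2.3 = -10.81°C → T = -10.81°C
5600 → 3800 m (dry descent, 9.9°C/km): ΔT = +9.9 × 1.8 = +17.82°C → T = 7.01°C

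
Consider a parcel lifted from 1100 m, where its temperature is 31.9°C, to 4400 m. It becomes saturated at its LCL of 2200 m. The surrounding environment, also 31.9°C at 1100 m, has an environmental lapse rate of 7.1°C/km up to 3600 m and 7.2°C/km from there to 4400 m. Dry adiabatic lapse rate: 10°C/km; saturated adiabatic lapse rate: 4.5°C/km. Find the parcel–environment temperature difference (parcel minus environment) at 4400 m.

Parcel:
  1100–2200 m, dry: Δz = 1.1 km ⇒ ΔT = -11°C; T = 20.9°C
  2200–4400 m, saturated: Δz = 2.2 km ⇒ ΔT = -9.9°C; T = 11°C
Environment:
  1100–3600 m, environment, lower layer: Δz = 2.5 km ⇒ ΔT = -17.75°C; T = 14.15°C
  3600–4400 m, environment, upper layer: Δz = 0.8 km ⇒ ΔT = -5.76°C; T = 8.39°C
T_parcel − T_env = 11 − 8.39 = +2.61°C

+2.61°C (parcel warmer than environment)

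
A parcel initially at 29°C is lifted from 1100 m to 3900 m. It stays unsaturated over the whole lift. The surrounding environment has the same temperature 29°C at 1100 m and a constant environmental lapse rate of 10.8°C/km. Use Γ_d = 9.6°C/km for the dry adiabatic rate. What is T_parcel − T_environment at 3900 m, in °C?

Parcel:
  1100–3900 m, dry: Δz = 2.8 km ⇒ ΔT = -26.88°C; T = 2.12°C
Environment:
  1100–3900 m, environment: Δz = 2.8 km ⇒ ΔT = -30.24°C; T = -1.24°C
T_parcel − T_env = 2.12 − (-1.24) = +3.36°C

+3.36°C (parcel warmer than environment)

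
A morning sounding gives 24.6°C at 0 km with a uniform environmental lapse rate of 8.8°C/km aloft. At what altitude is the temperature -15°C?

Height above start = (24.6 − (-15)) / 8.8 = 4.5 km
Altitude = 0 m + 4500 m = 4500 m

4.5 km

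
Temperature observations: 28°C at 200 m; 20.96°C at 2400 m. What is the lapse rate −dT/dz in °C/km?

Γ = −ΔT/Δz = (28 − 20.96) / (2400 − 200) m
  = 7.04°C / 2.2 km = 3.2°C/km

3.2°C/km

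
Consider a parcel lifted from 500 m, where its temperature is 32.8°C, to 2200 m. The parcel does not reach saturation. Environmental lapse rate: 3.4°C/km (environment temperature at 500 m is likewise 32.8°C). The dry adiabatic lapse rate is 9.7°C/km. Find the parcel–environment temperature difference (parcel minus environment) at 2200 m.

Parcel:
  From 500 m to 2200 m (dry): cools by 9.7 × 1.7 = 16.49°C, giving 16.31°C.
Environment:
  From 500 m to 2200 m (environment): cools by 3.4 × 1.7 = 5.78°C, giving 27.02°C.
T_parcel − T_env = 16.31 − 27.02 = -10.71°C

-10.71°C (parcel cooler than environment)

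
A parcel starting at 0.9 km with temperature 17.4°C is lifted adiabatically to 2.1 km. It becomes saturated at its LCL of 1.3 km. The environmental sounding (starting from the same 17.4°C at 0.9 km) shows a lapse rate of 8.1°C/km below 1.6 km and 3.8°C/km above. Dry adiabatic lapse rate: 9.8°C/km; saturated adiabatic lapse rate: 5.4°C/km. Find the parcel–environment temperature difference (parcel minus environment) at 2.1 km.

-0.67°C (parcel cooler than environment)

Parcel:
  Dry to 1300 m: -9.8 × 0.4 km = -3.92°C, so T = 13.48°C.
  Saturated to 2100 m: -5.4 × 0.8 km = -4.32°C, so T = 9.16°C.
Environment:
  Environment, lower layer to 1600 m: -8.1 × 0.7 km = -5.67°C, so T = 11.73°C.
  Environment, upper layer to 2100 m: -3.8 × 0.5 km = -1.9°C, so T = 9.83°C.
T_parcel − T_env = 9.16 − 9.83 = -0.67°C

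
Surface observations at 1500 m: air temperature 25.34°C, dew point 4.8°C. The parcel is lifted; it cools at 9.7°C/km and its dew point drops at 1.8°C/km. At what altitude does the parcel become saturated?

T and T_d converge at 9.7 − 1.8 = 7.9°C per km
Height above start = (25.34 − 4.8) / 7.9 = 2.6 km
LCL altitude = 1500 m + 2600 m = 4100 m

4100 m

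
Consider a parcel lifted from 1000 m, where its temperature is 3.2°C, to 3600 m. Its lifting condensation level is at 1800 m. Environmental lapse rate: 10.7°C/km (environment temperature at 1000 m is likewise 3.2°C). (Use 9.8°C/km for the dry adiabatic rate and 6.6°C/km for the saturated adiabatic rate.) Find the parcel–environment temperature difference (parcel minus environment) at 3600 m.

+8.1°C (parcel warmer than environment)

Parcel:
  1000–1800 m, dry: Δz = 0.8 km ⇒ ΔT = -7.84°C; T = -4.64°C
  1800–3600 m, saturated: Δz = 1.8 km ⇒ ΔT = -11.88°C; T = -16.52°C
Environment:
  1000–3600 m, environment: Δz = 2.6 km ⇒ ΔT = -27.82°C; T = -24.62°C
T_parcel − T_env = -16.52 − (-24.62) = +8.1°C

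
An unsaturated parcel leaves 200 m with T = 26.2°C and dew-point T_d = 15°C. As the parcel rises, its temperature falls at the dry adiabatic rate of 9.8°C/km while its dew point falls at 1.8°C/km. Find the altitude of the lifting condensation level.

T and T_d converge at 9.8 − 1.8 = 8°C per km
Height above start = (26.2 − 15) / 8 = 1.4 km
LCL altitude = 200 m + 1400 m = 1600 m

1600 m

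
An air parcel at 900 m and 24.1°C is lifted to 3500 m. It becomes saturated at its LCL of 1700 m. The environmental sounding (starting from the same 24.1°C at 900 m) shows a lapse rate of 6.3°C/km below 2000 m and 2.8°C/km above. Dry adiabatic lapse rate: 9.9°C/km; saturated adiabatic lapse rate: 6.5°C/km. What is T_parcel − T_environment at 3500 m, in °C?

Parcel:
  900–1700 m, dry: Δz = 0.8 km ⇒ ΔT = -7.92°C; T = 16.18°C
  1700–3500 m, saturated: Δz = 1.8 km ⇒ ΔT = -11.7°C; T = 4.48°C
Environment:
  900–2000 m, environment, lower layer: Δz = 1.1 km ⇒ ΔT = -6.93°C; T = 17.17°C
  2000–3500 m, environment, upper layer: Δz = 1.5 km ⇒ ΔT = -4.2°C; T = 12.97°C
T_parcel − T_env = 4.48 − 12.97 = -8.49°C

-8.49°C (parcel cooler than environment)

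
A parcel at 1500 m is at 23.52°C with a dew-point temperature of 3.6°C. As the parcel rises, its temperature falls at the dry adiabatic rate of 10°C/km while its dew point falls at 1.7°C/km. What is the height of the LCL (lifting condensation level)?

T and T_d converge at 10 − 1.7 = 8.3°C per km
Height above start = (23.52 − 3.6) / 8.3 = 2.4 km
LCL altitude = 1500 m + 2400 m = 3900 m

3900 m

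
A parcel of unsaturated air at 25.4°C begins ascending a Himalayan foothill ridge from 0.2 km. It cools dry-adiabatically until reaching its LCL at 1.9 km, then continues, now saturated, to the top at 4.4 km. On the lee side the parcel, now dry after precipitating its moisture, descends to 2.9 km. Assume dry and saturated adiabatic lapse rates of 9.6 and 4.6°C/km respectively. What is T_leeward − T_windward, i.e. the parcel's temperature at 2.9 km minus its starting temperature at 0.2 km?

From 200 m to 1900 m (dry): cools by 9.6 × 1.7 = 16.32°C, giving 9.08°C.
From 1900 m to 4400 m (saturated): cools by 4.6 × 2.5 = 11.5°C, giving -2.42°C.
From 4400 m to 2900 m (dry descent): warms by 9.6 × 1.5 = 14.4°C, giving 11.98°C.
Net change vs windward start: 11.98 − 25.4 = -13.42°C

-13.42°C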